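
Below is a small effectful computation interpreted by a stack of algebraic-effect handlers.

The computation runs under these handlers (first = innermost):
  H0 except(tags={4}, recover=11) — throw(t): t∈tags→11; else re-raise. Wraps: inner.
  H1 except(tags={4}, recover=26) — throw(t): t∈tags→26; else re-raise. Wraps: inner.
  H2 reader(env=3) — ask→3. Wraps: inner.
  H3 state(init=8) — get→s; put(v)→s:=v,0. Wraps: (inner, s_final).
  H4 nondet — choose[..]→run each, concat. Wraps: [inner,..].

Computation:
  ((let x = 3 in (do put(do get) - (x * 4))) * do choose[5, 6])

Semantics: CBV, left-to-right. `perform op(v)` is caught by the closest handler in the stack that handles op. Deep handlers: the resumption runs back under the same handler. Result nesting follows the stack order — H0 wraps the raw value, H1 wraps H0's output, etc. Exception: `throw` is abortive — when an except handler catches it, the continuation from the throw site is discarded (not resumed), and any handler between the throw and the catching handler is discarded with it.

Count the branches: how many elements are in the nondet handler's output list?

Step-by-step:
get @ H3 ⇒ 8
put(8) @ H3 ⇒ s:=8
choose[5, 6] @ H4
  branch[0] choose=5:
    H0 returns -60
    H1 returns -60
    H2 returns -60
    H3 returns (-60, 8)
    H4 returns [(-60, 8)]
  branch[1] choose=6:
    H0 returns -72
    H1 returns -72
    H2 returns -72
    H3 returns (-72, 8)
    H4 returns [(-72, 8)]
= [(-60, 8), (-72, 8)]

Answer: 2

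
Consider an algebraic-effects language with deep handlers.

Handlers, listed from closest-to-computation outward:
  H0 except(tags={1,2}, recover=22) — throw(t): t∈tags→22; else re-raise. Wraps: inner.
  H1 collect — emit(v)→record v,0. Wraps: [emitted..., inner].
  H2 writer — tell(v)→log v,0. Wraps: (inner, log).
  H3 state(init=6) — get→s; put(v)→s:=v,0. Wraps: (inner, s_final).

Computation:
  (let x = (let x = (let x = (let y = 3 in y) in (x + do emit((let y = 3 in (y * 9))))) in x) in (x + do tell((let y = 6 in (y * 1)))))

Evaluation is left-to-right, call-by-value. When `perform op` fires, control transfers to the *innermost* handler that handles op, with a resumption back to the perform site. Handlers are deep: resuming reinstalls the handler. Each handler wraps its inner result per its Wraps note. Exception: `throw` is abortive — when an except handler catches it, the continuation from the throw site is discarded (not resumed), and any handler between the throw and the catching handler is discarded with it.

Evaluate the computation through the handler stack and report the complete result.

Answer: (([27, 3], (6)), 6)

Evaluation trace:
emit(27) @ H1 ⇒ out+=27
tell(6) @ H2 ⇒ log+=6
H0 returns 3
H1 returns [27, 3]
H2 returns ([27, 3], (6))
H3 returns (([27, 3], (6)), 6)
= (([27, 3], (6)), 6)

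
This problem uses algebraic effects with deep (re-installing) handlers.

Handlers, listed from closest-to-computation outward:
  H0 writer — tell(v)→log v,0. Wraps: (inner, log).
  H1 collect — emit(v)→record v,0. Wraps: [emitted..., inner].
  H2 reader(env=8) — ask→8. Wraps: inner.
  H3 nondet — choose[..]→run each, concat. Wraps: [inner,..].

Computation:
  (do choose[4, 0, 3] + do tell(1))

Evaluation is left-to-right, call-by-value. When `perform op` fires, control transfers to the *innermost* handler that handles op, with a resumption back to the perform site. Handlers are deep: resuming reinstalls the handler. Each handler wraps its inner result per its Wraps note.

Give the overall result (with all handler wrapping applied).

Step-by-step:
choose[4, 0, 3] @ H3
  branch[0] choose=4:
    tell(1) @ H0 ⇒ log+=1
    H0 returns (4, (1))
    H1 returns [(4, (1))]
    H2 returns [(4, (1))]
    H3 returns [[(4, (1))]]
  branch[1] choose=0:
    tell(1) @ H0 ⇒ log+=1
    H0 returns (0, (1))
    H1 returns [(0, (1))]
    H2 returns [(0, (1))]
    H3 returns [[(0, (1))]]
  branch[2] choose=3:
    tell(1) @ H0 ⇒ log+=1
    H0 returns (3, (1))
    H1 returns [(3, (1))]
    H2 returns [(3, (1))]
    H3 returns [[(3, (1))]]
= [[(4, (1))], [(0, (1))], [(3, (1))]]

Answer: [[(4, (1))], [(0, (1))], [(3, (1))]]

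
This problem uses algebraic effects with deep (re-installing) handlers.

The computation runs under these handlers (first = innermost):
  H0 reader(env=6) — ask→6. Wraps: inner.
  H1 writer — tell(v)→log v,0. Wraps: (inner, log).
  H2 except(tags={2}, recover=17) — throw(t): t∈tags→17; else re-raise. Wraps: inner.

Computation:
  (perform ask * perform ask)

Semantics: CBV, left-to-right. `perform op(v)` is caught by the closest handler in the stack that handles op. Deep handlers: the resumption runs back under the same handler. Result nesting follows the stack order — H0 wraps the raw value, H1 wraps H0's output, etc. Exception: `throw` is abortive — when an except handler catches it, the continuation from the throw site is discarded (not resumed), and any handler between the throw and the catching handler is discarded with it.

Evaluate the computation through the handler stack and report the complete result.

Working:
ask @ H0 ⇒ 6
ask @ H0 ⇒ 6
H0 returns 36
H1 returns (36, ())
H2 returns (36, ())
= (36, ())

Answer: (36, ())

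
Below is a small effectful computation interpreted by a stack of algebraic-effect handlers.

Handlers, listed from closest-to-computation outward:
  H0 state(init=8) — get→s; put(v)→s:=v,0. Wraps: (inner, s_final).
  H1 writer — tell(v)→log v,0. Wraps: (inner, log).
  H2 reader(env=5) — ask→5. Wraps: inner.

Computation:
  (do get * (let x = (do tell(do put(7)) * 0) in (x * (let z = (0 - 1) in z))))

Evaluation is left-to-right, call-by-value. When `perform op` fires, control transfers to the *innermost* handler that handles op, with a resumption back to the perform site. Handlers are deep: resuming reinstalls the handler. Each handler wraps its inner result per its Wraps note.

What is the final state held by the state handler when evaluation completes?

Working:
get @ H0 ⇒ 8
put(7) @ H0 ⇒ s:=7
tell(0) @ H1 ⇒ log+=0
H0 returns (0, 7)
H1 returns ((0, 7), (0))
H2 returns ((0, 7), (0))
= ((0, 7), (0))

Answer: 7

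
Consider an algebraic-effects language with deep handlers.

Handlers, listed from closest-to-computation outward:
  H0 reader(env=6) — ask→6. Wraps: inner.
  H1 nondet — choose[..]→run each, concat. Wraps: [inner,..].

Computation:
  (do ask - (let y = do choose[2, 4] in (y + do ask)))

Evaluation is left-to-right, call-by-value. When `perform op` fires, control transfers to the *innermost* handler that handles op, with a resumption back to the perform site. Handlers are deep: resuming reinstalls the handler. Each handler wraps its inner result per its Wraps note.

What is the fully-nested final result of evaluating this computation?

Evaluation trace:
ask @ H0 ⇒ 6
choose[2, 4] @ H1
  branch[0] choose=2:
    ask @ H0 ⇒ 6
    H0 returns -2
    H1 returns [-2]
  branch[1] choose=4:
    ask @ H0 ⇒ 6
    H0 returns -4
    H1 returns [-4]
= [-2, -4]

Answer: [-2, -4]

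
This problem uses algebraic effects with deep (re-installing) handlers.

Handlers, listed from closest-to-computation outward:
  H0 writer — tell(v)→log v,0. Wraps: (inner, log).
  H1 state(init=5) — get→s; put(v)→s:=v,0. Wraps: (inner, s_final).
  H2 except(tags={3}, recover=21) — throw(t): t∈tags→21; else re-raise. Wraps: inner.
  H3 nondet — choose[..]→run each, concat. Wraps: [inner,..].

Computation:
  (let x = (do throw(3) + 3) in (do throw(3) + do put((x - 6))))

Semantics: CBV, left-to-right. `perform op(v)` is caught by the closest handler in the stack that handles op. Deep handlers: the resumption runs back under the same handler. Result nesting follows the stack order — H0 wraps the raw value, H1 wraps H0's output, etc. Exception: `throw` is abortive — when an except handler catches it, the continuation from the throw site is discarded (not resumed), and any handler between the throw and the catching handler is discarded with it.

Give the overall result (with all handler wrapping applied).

Answer: [21]

Working:
throw(3) @ H2 caught ⇒ 21
H3 returns [21]
= [21]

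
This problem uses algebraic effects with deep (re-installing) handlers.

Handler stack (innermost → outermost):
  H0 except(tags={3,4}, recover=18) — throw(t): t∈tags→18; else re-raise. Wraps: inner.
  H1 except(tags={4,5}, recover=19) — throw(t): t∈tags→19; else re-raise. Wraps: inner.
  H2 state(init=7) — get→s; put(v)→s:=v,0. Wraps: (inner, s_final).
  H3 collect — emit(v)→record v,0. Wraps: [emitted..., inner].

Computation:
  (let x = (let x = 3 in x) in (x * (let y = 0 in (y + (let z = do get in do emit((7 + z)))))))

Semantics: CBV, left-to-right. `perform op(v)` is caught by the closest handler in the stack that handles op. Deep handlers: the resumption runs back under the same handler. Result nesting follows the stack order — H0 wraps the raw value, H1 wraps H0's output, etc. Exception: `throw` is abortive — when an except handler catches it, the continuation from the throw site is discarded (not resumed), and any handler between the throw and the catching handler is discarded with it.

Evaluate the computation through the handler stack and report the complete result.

Answer: [14, (0, 7)]

Evaluation trace:
get @ H2 ⇒ 7
emit(14) @ H3 ⇒ out+=14
H0 returns 0
H1 returns 0
H2 returns (0, 7)
H3 returns [14, (0, 7)]
= [14, (0, 7)]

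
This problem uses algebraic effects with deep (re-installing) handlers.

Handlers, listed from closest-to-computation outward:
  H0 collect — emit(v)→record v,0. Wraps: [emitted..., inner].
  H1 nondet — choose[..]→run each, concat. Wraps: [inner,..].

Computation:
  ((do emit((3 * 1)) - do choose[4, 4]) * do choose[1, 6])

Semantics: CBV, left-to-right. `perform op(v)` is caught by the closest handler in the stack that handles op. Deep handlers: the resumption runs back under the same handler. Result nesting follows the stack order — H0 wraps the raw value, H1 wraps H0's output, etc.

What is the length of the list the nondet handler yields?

Answer: 4

Working:
emit(3) @ H0 ⇒ out+=3
choose[4, 4] @ H1
  branch[0] choose=4:
    choose[1, 6] @ H1
      branch[0] choose=1:
        H0 returns [3, -4]
        H1 returns [[3, -4]]
      branch[1] choose=6:
        H0 returns [3, -24]
        H1 returns [[3, -24]]
  branch[1] choose=4:
    choose[1, 6] @ H1
      branch[0] choose=1:
        H0 returns [3, -4]
        H1 returns [[3, -4]]
      branch[1] choose=6:
        H0 returns [3, -24]
        H1 returns [[3, -24]]
= [[3, -4], [3, -24], [3, -4], [3, -24]]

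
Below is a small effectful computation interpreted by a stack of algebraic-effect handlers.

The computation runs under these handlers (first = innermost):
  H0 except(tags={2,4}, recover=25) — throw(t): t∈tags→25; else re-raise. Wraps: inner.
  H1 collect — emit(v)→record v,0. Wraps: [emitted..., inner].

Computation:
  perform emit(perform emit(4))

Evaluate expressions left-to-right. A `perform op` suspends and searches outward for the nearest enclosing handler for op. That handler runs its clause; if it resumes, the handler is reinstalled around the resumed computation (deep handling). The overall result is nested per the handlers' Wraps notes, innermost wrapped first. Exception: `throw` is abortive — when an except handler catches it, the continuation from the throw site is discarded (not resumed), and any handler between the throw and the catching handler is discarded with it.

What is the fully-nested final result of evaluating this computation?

Answer: [4, 0, 0]

Working:
emit(4) @ H1 ⇒ out+=4
emit(0) @ H1 ⇒ out+=0
H0 returns 0
H1 returns [4, 0, 0]
= [4, 0, 0]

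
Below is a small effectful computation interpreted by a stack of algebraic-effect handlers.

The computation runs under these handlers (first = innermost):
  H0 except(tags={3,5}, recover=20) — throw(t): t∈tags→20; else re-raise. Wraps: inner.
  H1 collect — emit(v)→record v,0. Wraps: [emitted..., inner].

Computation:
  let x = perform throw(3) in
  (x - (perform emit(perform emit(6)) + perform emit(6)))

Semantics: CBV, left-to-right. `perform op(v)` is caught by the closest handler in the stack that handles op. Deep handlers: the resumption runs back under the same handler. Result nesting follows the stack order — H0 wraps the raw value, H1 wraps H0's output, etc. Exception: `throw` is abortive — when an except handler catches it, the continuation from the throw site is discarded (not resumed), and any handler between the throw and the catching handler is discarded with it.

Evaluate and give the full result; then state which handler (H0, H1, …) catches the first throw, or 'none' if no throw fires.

Answer: [20] ; first throw caught by: H0

Step-by-step:
throw(3) @ H0 caught ⇒ 20
H1 returns [20]
= [20]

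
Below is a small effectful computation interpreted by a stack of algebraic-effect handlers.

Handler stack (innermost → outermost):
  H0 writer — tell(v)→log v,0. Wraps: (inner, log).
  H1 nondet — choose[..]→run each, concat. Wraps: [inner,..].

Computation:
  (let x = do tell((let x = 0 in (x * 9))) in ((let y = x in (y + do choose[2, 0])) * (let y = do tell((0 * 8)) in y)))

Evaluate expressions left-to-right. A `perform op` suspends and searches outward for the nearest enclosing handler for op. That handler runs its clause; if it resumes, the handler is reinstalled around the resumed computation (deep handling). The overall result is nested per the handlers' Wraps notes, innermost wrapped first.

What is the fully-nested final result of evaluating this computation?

Answer: [(0, (0, 0)), (0, (0, 0))]

Working:
tell(0) @ H0 ⇒ log+=0
choose[2, 0] @ H1
  branch[0] choose=2:
    tell(0) @ H0 ⇒ log+=0
    H0 returns (0, (0, 0))
    H1 returns [(0, (0, 0))]
  branch[1] choose=0:
    tell(0) @ H0 ⇒ log+=0
    H0 returns (0, (0, 0))
    H1 returns [(0, (0, 0))]
= [(0, (0, 0)), (0, (0, 0))]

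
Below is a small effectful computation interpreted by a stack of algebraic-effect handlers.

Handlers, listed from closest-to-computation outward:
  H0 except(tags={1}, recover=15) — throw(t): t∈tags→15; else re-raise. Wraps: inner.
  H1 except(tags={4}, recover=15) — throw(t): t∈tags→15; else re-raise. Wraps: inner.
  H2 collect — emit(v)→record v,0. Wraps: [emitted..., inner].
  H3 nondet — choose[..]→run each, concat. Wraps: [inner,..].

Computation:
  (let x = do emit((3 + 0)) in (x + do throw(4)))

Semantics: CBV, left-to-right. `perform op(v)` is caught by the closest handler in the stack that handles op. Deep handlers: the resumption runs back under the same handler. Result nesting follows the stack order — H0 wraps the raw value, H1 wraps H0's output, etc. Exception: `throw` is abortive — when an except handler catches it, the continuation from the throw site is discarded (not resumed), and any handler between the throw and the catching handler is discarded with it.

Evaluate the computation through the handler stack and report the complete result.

Step-by-step:
emit(3) @ H2 ⇒ out+=3
throw(4) @ H0 re-raised
throw(4) @ H1 caught ⇒ 15
H2 returns [3, 15]
H3 returns [[3, 15]]
= [[3, 15]]

Answer: [[3, 15]]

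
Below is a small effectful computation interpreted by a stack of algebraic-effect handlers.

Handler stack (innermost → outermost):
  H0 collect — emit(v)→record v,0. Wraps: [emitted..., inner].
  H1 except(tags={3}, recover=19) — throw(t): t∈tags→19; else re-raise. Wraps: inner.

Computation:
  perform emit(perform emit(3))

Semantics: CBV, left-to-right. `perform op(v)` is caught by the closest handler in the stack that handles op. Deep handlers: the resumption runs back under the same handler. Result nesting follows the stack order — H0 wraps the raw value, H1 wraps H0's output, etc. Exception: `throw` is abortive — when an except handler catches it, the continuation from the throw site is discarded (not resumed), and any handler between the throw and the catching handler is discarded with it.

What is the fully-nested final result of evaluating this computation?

Answer: [3, 0, 0]

Step-by-step:
emit(3) @ H0 ⇒ out+=3
emit(0) @ H0 ⇒ out+=0
H0 returns [3, 0, 0]
H1 returns [3, 0, 0]
= [3, 0, 0]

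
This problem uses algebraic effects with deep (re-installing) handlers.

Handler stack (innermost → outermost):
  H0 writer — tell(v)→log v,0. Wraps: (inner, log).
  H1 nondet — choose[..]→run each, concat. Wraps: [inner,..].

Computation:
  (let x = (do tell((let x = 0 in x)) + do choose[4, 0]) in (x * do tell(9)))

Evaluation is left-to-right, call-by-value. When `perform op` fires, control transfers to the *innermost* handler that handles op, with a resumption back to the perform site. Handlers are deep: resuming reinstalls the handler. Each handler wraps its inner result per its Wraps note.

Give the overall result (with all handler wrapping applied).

Step-by-step:
tell(0) @ H0 ⇒ log+=0
choose[4, 0] @ H1
  branch[0] choose=4:
    tell(9) @ H0 ⇒ log+=9
    H0 returns (0, (0, 9))
    H1 returns [(0, (0, 9))]
  branch[1] choose=0:
    tell(9) @ H0 ⇒ log+=9
    H0 returns (0, (0, 9))
    H1 returns [(0, (0, 9))]
= [(0, (0, 9)), (0, (0, 9))]

Answer: [(0, (0, 9)), (0, (0, 9))]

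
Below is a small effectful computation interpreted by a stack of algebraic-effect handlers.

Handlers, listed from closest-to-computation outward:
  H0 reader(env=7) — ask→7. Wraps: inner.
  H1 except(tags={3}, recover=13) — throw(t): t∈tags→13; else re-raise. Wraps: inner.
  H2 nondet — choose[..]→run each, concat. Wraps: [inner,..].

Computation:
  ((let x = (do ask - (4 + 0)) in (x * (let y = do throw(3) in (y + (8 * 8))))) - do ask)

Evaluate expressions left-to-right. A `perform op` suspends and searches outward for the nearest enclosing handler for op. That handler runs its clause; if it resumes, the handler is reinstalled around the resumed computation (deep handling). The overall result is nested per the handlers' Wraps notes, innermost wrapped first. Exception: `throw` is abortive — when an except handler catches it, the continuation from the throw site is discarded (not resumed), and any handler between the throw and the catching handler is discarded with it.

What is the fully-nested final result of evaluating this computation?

Answer: [13]

Working:
ask @ H0 ⇒ 7
throw(3) @ H1 caught ⇒ 13
H2 returns [13]
= [13]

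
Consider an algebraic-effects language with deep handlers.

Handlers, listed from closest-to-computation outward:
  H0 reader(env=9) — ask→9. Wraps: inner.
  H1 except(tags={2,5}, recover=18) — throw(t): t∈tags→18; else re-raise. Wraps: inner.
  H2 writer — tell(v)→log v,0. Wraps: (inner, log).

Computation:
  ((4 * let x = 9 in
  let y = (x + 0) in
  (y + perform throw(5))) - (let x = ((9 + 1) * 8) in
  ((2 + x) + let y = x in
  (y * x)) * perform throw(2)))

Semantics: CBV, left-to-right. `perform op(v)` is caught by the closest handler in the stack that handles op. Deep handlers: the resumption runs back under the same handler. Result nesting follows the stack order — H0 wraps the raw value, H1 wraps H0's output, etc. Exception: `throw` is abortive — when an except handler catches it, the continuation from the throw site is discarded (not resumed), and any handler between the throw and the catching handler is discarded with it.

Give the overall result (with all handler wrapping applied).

Answer: (18, ())

Evaluation trace:
throw(5) @ H1 caught ⇒ 18
H2 returns (18, ())
= (18, ())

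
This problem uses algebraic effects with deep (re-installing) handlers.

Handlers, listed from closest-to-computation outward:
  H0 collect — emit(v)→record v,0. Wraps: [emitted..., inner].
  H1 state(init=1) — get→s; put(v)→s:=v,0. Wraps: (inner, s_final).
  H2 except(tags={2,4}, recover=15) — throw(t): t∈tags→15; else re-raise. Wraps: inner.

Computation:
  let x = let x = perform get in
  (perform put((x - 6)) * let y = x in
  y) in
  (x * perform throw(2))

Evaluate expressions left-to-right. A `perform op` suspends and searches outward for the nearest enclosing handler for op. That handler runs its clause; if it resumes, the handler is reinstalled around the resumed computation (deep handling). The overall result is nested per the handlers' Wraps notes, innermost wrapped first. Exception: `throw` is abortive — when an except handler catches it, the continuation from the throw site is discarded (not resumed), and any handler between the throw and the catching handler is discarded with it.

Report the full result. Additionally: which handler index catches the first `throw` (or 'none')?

Step-by-step:
get @ H1 ⇒ 1
put(-5) @ H1 ⇒ s:=-5
throw(2) @ H2 caught ⇒ 15
= 15

Answer: 15 ; first throw caught by: H2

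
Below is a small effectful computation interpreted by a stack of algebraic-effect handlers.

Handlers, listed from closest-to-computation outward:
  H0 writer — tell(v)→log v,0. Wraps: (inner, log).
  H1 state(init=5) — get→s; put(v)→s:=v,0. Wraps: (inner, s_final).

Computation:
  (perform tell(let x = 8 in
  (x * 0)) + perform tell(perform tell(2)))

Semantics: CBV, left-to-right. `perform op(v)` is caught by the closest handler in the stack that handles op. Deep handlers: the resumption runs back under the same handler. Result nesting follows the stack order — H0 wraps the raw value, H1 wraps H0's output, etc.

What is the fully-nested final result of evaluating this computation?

Evaluation trace:
tell(0) @ H0 ⇒ log+=0
tell(2) @ H0 ⇒ log+=2
tell(0) @ H0 ⇒ log+=0
H0 returns (0, (0, 2, 0))
H1 returns ((0, (0, 2, 0)), 5)
= ((0, (0, 2, 0)), 5)

Answer: ((0, (0, 2, 0)), 5)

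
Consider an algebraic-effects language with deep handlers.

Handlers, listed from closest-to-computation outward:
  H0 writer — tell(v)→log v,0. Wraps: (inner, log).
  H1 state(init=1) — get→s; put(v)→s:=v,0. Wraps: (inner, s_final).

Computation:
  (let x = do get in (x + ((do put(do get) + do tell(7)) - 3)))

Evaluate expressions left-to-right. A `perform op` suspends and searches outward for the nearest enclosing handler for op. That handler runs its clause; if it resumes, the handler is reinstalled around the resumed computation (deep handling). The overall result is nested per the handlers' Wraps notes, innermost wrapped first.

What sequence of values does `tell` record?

Evaluation trace:
get @ H1 ⇒ 1
get @ H1 ⇒ 1
put(1) @ H1 ⇒ s:=1
tell(7) @ H0 ⇒ log+=7
H0 returns (-2, (7))
H1 returns ((-2, (7)), 1)
= ((-2, (7)), 1)

Answer: (7)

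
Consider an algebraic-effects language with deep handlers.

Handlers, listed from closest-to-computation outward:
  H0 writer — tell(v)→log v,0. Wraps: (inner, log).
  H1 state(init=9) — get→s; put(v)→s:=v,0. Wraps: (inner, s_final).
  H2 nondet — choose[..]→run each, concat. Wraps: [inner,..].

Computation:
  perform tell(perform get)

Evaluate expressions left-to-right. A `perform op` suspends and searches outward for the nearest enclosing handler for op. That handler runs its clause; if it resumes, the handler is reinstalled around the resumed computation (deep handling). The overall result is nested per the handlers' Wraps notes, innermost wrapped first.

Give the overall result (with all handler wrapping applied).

Step-by-step:
get @ H1 ⇒ 9
tell(9) @ H0 ⇒ log+=9
H0 returns (0, (9))
H1 returns ((0, (9)), 9)
H2 returns [((0, (9)), 9)]
= [((0, (9)), 9)]

Answer: [((0, (9)), 9)]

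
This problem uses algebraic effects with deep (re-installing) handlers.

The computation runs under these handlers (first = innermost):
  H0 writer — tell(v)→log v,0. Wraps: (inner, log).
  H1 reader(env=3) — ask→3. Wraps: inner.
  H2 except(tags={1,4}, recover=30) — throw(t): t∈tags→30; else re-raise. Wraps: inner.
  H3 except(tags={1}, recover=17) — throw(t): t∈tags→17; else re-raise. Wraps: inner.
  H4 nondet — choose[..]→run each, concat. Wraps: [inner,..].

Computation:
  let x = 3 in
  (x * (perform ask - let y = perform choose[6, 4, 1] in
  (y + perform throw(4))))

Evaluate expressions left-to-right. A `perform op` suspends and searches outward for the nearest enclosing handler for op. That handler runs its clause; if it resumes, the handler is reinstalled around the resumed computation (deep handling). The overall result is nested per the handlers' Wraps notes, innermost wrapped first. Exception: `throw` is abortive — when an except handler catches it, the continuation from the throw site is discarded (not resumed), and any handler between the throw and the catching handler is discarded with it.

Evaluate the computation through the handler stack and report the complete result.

Step-by-step:
ask @ H1 ⇒ 3
choose[6, 4, 1] @ H4
  branch[0] choose=6:
    throw(4) @ H2 caught ⇒ 30
    H3 returns 30
    H4 returns [30]
  branch[1] choose=4:
    throw(4) @ H2 caught ⇒ 30
    H3 returns 30
    H4 returns [30]
  branch[2] choose=1:
    throw(4) @ H2 caught ⇒ 30
    H3 returns 30
    H4 returns [30]
= [30, 30, 30]

Answer: [30, 30, 30]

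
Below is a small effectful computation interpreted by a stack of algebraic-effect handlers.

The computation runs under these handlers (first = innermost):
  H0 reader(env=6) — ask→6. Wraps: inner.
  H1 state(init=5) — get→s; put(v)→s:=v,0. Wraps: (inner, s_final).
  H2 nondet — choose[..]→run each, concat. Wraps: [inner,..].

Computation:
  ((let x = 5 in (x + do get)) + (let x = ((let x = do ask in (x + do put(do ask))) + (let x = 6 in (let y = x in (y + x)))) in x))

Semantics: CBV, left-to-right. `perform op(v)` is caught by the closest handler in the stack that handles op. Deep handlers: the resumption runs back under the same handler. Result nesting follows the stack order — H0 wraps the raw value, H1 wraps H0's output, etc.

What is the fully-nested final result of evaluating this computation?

Working:
get @ H1 ⇒ 5
ask @ H0 ⇒ 6
ask @ H0 ⇒ 6
put(6) @ H1 ⇒ s:=6
H0 returns 28
H1 returns (28, 6)
H2 returns [(28, 6)]
= [(28, 6)]

Answer: [(28, 6)]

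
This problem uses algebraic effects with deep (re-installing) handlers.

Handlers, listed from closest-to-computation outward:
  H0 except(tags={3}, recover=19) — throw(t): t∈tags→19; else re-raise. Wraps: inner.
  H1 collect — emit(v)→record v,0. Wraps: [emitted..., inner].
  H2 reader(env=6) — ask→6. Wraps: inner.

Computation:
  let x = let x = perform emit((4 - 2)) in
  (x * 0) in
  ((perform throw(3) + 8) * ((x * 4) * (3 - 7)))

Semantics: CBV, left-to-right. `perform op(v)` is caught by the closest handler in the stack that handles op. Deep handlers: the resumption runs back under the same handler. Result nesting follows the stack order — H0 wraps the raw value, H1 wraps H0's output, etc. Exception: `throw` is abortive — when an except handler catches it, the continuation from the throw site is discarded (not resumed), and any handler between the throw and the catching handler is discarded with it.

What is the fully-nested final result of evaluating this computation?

Working:
emit(2) @ H1 ⇒ out+=2
throw(3) @ H0 caught ⇒ 19
H1 returns [2, 19]
H2 returns [2, 19]
= [2, 19]

Answer: [2, 19]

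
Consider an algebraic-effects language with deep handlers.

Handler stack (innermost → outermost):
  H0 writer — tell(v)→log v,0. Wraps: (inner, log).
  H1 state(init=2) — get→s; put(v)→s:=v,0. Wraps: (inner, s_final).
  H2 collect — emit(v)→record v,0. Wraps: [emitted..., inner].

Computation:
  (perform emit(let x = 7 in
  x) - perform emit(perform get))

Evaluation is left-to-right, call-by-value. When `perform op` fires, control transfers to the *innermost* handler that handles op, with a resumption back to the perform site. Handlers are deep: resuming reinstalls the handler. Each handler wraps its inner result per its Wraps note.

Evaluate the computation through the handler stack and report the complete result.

Working:
emit(7) @ H2 ⇒ out+=7
get @ H1 ⇒ 2
emit(2) @ H2 ⇒ out+=2
H0 returns (0, ())
H1 returns ((0, ()), 2)
H2 returns [7, 2, ((0, ()), 2)]
= [7, 2, ((0, ()), 2)]

Answer: [7, 2, ((0, ()), 2)]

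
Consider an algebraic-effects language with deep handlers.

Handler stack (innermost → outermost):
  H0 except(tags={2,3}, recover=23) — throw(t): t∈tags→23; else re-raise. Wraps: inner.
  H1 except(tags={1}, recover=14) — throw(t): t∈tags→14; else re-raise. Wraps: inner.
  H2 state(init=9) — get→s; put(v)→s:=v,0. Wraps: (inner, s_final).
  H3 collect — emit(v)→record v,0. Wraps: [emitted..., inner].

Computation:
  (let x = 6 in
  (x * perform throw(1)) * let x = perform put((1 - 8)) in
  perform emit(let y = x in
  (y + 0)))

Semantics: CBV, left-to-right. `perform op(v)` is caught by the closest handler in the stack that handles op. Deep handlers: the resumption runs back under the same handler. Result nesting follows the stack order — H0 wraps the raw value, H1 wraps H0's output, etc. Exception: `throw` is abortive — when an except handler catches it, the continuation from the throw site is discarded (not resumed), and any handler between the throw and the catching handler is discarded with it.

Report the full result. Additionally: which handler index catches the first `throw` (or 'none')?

Working:
throw(1) @ H0 re-raised
throw(1) @ H1 caught ⇒ 14
H2 returns (14, 9)
H3 returns [(14, 9)]
= [(14, 9)]

Answer: [(14, 9)] ; first throw caught by: H1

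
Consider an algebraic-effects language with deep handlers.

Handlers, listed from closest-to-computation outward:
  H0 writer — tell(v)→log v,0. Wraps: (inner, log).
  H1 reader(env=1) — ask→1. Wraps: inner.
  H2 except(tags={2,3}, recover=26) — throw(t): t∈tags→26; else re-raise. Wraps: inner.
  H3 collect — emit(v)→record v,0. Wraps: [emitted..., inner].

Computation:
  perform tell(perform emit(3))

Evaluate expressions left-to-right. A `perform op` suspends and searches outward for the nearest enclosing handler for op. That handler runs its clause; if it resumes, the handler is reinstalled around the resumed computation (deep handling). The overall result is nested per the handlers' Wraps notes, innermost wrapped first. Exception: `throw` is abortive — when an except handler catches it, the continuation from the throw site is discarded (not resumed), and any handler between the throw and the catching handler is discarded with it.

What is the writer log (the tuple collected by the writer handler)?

Evaluation trace:
emit(3) @ H3 ⇒ out+=3
tell(0) @ H0 ⇒ log+=0
H0 returns (0, (0))
H1 returns (0, (0))
H2 returns (0, (0))
H3 returns [3, (0, (0))]
= [3, (0, (0))]

Answer: (0)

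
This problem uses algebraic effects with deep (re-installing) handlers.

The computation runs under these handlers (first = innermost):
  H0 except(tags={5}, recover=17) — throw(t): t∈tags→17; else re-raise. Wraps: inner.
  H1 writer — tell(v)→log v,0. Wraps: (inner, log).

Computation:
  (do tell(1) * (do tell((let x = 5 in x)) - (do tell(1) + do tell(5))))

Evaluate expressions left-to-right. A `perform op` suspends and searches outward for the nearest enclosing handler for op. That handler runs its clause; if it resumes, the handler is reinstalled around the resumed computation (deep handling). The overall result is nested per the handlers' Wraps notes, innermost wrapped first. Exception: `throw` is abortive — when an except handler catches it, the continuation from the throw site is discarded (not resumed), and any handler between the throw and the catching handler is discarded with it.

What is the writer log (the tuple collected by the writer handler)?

Answer: (1, 5, 1, 5)

Step-by-step:
tell(1) @ H1 ⇒ log+=1
tell(5) @ H1 ⇒ log+=5
tell(1) @ H1 ⇒ log+=1
tell(5) @ H1 ⇒ log+=5
H0 returns 0
H1 returns (0, (1, 5, 1, 5))
= (0, (1, 5, 1, 5))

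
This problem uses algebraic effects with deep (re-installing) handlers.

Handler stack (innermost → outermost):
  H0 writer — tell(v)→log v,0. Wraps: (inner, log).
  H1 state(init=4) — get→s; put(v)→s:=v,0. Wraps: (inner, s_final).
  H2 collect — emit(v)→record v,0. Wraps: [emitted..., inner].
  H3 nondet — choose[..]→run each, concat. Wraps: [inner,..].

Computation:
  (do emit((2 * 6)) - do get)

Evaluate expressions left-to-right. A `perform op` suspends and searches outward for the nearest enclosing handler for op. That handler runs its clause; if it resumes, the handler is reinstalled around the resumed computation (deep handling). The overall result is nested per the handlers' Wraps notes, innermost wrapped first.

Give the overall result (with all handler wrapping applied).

Answer: [[12, ((-4, ()), 4)]]

Working:
emit(12) @ H2 ⇒ out+=12
get @ H1 ⇒ 4
H0 returns (-4, ())
H1 returns ((-4, ()), 4)
H2 returns [12, ((-4, ()), 4)]
H3 returns [[12, ((-4, ()), 4)]]
= [[12, ((-4, ()), 4)]]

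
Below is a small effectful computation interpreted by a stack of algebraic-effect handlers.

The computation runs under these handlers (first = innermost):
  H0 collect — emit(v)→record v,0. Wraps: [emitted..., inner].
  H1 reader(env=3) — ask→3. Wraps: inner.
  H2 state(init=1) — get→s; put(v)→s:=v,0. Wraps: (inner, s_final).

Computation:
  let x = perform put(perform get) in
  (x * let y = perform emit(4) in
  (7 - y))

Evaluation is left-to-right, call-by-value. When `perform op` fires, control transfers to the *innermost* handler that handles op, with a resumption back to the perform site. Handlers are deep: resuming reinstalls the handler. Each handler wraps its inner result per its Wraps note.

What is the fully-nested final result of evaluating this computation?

Answer: ([4, 0], 1)

Evaluation trace:
get @ H2 ⇒ 1
put(1) @ H2 ⇒ s:=1
emit(4) @ H0 ⇒ out+=4
H0 returns [4, 0]
H1 returns [4, 0]
H2 returns ([4, 0], 1)
= ([4, 0], 1)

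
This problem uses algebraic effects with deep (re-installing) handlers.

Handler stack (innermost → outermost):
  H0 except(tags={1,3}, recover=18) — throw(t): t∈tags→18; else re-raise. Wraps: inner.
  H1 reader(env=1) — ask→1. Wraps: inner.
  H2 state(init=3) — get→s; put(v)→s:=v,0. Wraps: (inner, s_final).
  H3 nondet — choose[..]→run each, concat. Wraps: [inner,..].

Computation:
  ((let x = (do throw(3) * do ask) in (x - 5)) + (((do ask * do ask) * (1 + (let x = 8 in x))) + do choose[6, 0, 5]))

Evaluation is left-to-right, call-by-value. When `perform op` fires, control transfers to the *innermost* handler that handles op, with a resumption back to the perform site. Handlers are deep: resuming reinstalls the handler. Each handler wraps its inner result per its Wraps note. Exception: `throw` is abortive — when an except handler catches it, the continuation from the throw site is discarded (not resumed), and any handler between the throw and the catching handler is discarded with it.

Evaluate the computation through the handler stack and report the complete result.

Answer: [(18, 3)]

Evaluation trace:
throw(3) @ H0 caught ⇒ 18
H1 returns 18
H2 returns (18, 3)
H3 returns [(18, 3)]
= [(18, 3)]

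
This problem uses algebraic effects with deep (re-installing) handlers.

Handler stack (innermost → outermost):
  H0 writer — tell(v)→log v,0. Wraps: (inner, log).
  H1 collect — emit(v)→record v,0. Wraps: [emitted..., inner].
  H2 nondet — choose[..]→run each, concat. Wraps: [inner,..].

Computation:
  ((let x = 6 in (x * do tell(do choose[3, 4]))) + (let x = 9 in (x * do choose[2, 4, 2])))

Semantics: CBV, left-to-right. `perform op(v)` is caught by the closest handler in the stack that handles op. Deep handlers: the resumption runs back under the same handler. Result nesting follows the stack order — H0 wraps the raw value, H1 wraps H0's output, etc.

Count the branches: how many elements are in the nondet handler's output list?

Working:
choose[3, 4] @ H2
  branch[0] choose=3:
    tell(3) @ H0 ⇒ log+=3
    choose[2, 4, 2] @ H2
      branch[0] choose=2:
        H0 returns (18, (3))
        H1 returns [(18, (3))]
        H2 returns [[(18, (3))]]
      branch[1] choose=4:
        H0 returns (36, (3))
        H1 returns [(36, (3))]
        H2 returns [[(36, (3))]]
      branch[2] choose=2:
        H0 returns (18, (3))
        H1 returns [(18, (3))]
        H2 returns [[(18, (3))]]
  branch[1] choose=4:
    tell(4) @ H0 ⇒ log+=4
    choose[2, 4, 2] @ H2
      branch[0] choose=2:
        H0 returns (18, (4))
        H1 returns [(18, (4))]
        H2 returns [[(18, (4))]]
      branch[1] choose=4:
        H0 returns (36, (4))
        H1 returns [(36, (4))]
        H2 returns [[(36, (4))]]
      branch[2] choose=2:
        H0 returns (18, (4))
        H1 returns [(18, (4))]
        H2 returns [[(18, (4))]]
= [[(18, (3))], [(36, (3))], [(18, (3))], [(18, (4))], [(36, (4))], [(18, (4))]]

Answer: 6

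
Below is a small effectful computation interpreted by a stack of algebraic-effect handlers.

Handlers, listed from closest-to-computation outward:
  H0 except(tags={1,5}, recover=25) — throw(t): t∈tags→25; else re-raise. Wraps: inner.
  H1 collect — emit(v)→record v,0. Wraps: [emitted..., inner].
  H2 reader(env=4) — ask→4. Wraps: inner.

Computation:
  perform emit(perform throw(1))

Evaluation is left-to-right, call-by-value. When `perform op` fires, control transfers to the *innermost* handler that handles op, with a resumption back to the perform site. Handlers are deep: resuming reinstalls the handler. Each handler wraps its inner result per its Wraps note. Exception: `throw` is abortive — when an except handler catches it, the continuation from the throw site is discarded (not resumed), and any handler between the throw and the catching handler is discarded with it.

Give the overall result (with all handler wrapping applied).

Answer: [25]

Working:
throw(1) @ H0 caught ⇒ 25
H1 returns [25]
H2 returns [25]
= [25]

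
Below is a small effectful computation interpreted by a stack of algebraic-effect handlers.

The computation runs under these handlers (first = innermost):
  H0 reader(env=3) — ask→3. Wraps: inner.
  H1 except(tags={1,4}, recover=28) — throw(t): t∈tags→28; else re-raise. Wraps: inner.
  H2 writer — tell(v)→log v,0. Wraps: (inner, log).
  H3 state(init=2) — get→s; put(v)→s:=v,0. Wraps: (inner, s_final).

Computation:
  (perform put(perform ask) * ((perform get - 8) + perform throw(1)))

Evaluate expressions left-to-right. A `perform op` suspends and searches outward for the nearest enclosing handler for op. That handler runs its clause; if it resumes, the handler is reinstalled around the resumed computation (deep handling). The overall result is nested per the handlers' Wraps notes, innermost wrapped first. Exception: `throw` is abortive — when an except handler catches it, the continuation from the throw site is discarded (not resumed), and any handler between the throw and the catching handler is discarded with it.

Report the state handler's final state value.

Answer: 3

Step-by-step:
ask @ H0 ⇒ 3
put(3) @ H3 ⇒ s:=3
get @ H3 ⇒ 3
throw(1) @ H1 caught ⇒ 28
H2 returns (28, ())
H3 returns ((28, ()), 3)
= ((28, ()), 3)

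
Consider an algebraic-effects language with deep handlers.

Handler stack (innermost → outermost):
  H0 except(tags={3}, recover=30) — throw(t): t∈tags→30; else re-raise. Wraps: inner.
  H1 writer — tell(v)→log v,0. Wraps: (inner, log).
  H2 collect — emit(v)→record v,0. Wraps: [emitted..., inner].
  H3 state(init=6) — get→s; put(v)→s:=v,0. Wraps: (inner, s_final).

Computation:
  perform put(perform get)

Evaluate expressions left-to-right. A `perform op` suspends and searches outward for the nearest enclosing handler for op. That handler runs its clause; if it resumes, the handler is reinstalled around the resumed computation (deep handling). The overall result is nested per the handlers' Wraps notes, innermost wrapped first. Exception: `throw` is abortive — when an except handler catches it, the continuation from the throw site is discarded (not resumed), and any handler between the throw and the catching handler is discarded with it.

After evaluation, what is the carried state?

Answer: 6

Evaluation trace:
get @ H3 ⇒ 6
put(6) @ H3 ⇒ s:=6
H0 returns 0
H1 returns (0, ())
H2 returns [(0, ())]
H3 returns ([(0, ())], 6)
= ([(0, ())], 6)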